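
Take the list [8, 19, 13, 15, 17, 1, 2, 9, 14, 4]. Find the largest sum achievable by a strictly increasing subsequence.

53

Let S[i] be the best sum of a strictly increasing subsequence ending at i:
i:      1  2  3  4  5  6  7  8  9 10
a[i]:   8 19 13 15 17  1  2  9 14  4
S:      8 27 21 36 53  1  3 17 35  7
Maximum is 53 (e.g. 8 + 13 + 15 + 17).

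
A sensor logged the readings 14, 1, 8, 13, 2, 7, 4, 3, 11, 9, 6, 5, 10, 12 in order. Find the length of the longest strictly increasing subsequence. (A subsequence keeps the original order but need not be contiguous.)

6

Track the smallest tail for each achievable length (strict):
14 → extends → [14]
1 → replaces 14 → [1]
8 → extends → [1, 8]
13 → extends → [1, 8, 13]
2 → replaces 8 → [1, 2, 13]
7 → replaces 13 → [1, 2, 7]
4 → replaces 7 → [1, 2, 4]
3 → replaces 4 → [1, 2, 3]
11 → extends → [1, 2, 3, 11]
9 → replaces 11 → [1, 2, 3, 9]
6 → replaces 9 → [1, 2, 3, 6]
5 → replaces 6 → [1, 2, 3, 5]
10 → extends → [1, 2, 3, 5, 10]
12 → extends → [1, 2, 3, 5, 10, 12]
Six tails, so the longest strictly increasing subsequence has length 6 (e.g. 1, 2, 7, 9, 10, 12).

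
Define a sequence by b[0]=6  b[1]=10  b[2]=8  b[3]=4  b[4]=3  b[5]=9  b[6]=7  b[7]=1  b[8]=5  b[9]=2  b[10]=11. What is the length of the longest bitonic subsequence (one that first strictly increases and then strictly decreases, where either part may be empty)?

6

inc[i] = longest strictly increasing subsequence ending at i; dec[i] = longest strictly decreasing subsequence starting at i:
i:      0  1  2  3  4  5  6  7  8  9 10
b[i]:   6 10  8  4  3  9  7  1  5  2 11
inc:    1  2  2  1  1  3  2  1  2  2  4
dec:    4  5  4  3  2  4  3  1  2  1  1
Best peak at i=1 (value 10): inc=2, dec=5, length 2+5−1 = 6.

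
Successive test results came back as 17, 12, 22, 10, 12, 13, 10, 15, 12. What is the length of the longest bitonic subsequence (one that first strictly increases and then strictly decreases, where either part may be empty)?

inc[i] = longest strictly increasing subsequence ending at i; dec[i] = longest strictly decreasing subsequence starting at i:
i:      1  2  3  4  5  6  7  8  9
a[i]:  17 12 22 10 12 13 10 15 12
inc:    1  1  2  1  2  3  1  4  2
dec:    3  2  3  1  2  2  1  2  1
Best peak at i=8 (value 15): inc=4, dec=2, length 4+2−1 = 5.

5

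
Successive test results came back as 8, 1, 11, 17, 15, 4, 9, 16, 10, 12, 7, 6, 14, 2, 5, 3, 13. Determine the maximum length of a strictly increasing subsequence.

Let dp[i] be the length of the longest such subsequence ending at index i:
i:      1  2  3  4  5  6  7  8  9 10 11 12 13 14 15 16 17
a[i]:   8  1 11 17 15  4  9 16 10 12  7  6 14  2  5  3 13
dp:     1  1  2  3  3  2  3  4  4  5  3  3  6  2  3  3  6
Maximum dp value is 6.

6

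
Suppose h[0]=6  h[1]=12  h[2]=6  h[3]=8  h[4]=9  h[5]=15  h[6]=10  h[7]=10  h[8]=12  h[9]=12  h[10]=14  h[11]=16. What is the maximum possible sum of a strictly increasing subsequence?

75

Let S[i] be the best sum of a strictly increasing subsequence ending at i:
i:      0  1  2  3  4  5  6  7  8  9 10 11
h[i]:   6 12  6  8  9 15 10 10 12 12 14 16
S:      6 18  6 14 23 38 33 33 45 45 59 75
Maximum is 75 (e.g. 6 + 8 + 9 + 10 + 12 + 14 + 16).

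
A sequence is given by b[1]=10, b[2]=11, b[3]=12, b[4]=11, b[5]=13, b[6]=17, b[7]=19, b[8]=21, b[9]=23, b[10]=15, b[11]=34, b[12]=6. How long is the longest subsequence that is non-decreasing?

9

Track the smallest tail for each achievable length (allowing ties):
10 → extends → [10]
11 → extends → [10, 11]
12 → extends → [10, 11, 12]
11 → replaces 12 → [10, 11, 11]
13 → extends → [10, 11, 11, 13]
17 → extends → [10, 11, 11, 13, 17]
19 → extends → [10, 11, 11, 13, 17, 19]
21 → extends → [10, 11, 11, 13, 17, 19, 21]
23 → extends → [10, 11, 11, 13, 17, 19, 21, 23]
15 → replaces 17 → [10, 11, 11, 13, 15, 19, 21, 23]
34 → extends → [10, 11, 11, 13, 15, 19, 21, 23, 34]
6 → replaces 10 → [6, 11, 11, 13, 15, 19, 21, 23, 34]
Nine tails, so the longest non-decreasing subsequence has length 9 (e.g. 10, 11, 12, 13, 17, 19, 21, 23, 34).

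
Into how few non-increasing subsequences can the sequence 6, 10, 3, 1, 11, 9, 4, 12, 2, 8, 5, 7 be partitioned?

4

Place each on the leftmost legal pile:
6 → new pile 1 (tops now [6])
10 → new pile 2 (tops now [6, 10])
3 → pile 1 (tops now [3, 10])
1 → pile 1 (tops now [1, 10])
11 → new pile 3 (tops now [1, 10, 11])
9 → pile 2 (tops now [1, 9, 11])
4 → pile 2 (tops now [1, 4, 11])
12 → new pile 4 (tops now [1, 4, 11, 12])
2 → pile 2 (tops now [1, 2, 11, 12])
8 → pile 3 (tops now [1, 2, 8, 12])
5 → pile 3 (tops now [1, 2, 5, 12])
7 → pile 4 (tops now [1, 2, 5, 7])
Four piles.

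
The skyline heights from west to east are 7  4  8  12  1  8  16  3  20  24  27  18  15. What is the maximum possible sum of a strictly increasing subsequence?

114

Let S[i] be the best sum of a strictly increasing subsequence ending at i:
i:       1   2   3   4   5   6   7   8   9  10  11  12  13
a[i]:    7   4   8  12   1   8  16   3  20  24  27  18  15
S:       7   4  15  27   1  15  43   4  63  87 114  61  42
Maximum is 114 (e.g. 7 + 8 + 12 + 16 + 20 + 24 + 27).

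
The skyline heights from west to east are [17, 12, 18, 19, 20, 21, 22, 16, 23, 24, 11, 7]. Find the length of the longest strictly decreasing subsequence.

4

Negate each value so 'decreasing' becomes 'increasing', then run patience tails on the negated sequence:
-17 → extends → [-17]
-12 → extends → [-17, -12]
-18 → replaces -17 → [-18, -12]
-19 → replaces -18 → [-19, -12]
-20 → replaces -19 → [-20, -12]
-21 → replaces -20 → [-21, -12]
-22 → replaces -21 → [-22, -12]
-16 → replaces -12 → [-22, -16]
-23 → replaces -22 → [-23, -16]
-24 → replaces -23 → [-24, -16]
-11 → extends → [-24, -16, -11]
-7 → extends → [-24, -16, -11, -7]
Four tails, so the longest strictly decreasing subsequence of the original has length 4.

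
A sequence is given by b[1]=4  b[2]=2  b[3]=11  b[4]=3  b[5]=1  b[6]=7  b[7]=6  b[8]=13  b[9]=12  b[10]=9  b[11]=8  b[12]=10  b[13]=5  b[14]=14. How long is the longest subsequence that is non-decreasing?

6

Let dp[i] be the length of the longest such subsequence ending at index i:
i:      1  2  3  4  5  6  7  8  9 10 11 12 13 14
b[i]:   4  2 11  3  1  7  6 13 12  9  8 10  5 14
dp:     1  1  2  2  1  3  3  4  4  4  4  5  3  6
Maximum dp value is 6.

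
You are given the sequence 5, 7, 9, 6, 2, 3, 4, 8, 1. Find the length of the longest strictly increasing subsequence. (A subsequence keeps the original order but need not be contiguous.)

Let dp[i] be the length of the longest such subsequence ending at index i:
i:     1 2 3 4 5 6 7 8 9
a[i]:  5 7 9 6 2 3 4 8 1
dp:    1 2 3 2 1 2 3 4 1
Maximum dp value is 4.

4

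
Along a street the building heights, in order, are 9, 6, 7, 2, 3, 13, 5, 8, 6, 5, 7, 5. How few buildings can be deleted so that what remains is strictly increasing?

Fewest deletions = n − (longest strictly increasing subsequence).
Patience tails:
9 → extends → [9]
6 → replaces 9 → [6]
7 → extends → [6, 7]
2 → replaces 6 → [2, 7]
3 → replaces 7 → [2, 3]
13 → extends → [2, 3, 13]
5 → replaces 13 → [2, 3, 5]
8 → extends → [2, 3, 5, 8]
6 → replaces 8 → [2, 3, 5, 6]
5 → already a tail → [2, 3, 5, 6]
7 → extends → [2, 3, 5, 6, 7]
5 → already a tail → [2, 3, 5, 6, 7]
Longest strictly increasing subsequence has length 5, so deletions = 12 − 5 = 7.

7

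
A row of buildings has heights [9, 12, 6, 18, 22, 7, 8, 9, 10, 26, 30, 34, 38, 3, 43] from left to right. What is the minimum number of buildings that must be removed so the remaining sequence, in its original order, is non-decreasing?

Fewest deletions = n − (longest non-decreasing subsequence).
Patience tails:
9 → extends → [9]
12 → extends → [9, 12]
6 → replaces 9 → [6, 12]
18 → extends → [6, 12, 18]
22 → extends → [6, 12, 18, 22]
7 → replaces 12 → [6, 7, 18, 22]
8 → replaces 18 → [6, 7, 8, 22]
9 → replaces 22 → [6, 7, 8, 9]
10 → extends → [6, 7, 8, 9, 10]
26 → extends → [6, 7, 8, 9, 10, 26]
30 → extends → [6, 7, 8, 9, 10, 26, 30]
34 → extends → [6, 7, 8, 9, 10, 26, 30, 34]
38 → extends → [6, 7, 8, 9, 10, 26, 30, 34, 38]
3 → replaces 6 → [3, 7, 8, 9, 10, 26, 30, 34, 38]
43 → extends → [3, 7, 8, 9, 10, 26, 30, 34, 38, 43]
Longest non-decreasing subsequence has length 10, so deletions = 15 − 10 = 5.

5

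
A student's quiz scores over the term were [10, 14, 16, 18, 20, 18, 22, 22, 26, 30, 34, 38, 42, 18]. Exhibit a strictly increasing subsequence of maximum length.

Patience tails give the LIS length; then backtrack through the dp parents:
10 → extends → [10]
14 → extends → [10, 14]
16 → extends → [10, 14, 16]
18 → extends → [10, 14, 16, 18]
20 → extends → [10, 14, 16, 18, 20]
18 → already a tail → [10, 14, 16, 18, 20]
22 → extends → [10, 14, 16, 18, 20, 22]
22 → already a tail → [10, 14, 16, 18, 20, 22]
26 → extends → [10, 14, 16, 18, 20, 22, 26]
30 → extends → [10, 14, 16, 18, 20, 22, 26, 30]
34 → extends → [10, 14, 16, 18, 20, 22, 26, 30, 34]
38 → extends → [10, 14, 16, 18, 20, 22, 26, 30, 34, 38]
42 → extends → [10, 14, 16, 18, 20, 22, 26, 30, 34, 38, 42]
18 → already a tail → [10, 14, 16, 18, 20, 22, 26, 30, 34, 38, 42]
Length 11; one witness is 10, 14, 16, 18, 20, 22, 26, 30, 34, 38, 42.

10, 14, 16, 18, 20, 22, 26, 30, 34, 38, 42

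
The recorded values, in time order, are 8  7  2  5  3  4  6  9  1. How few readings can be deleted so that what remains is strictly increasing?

Fewest deletions = n − (longest strictly increasing subsequence).
i:     1 2 3 4 5 6 7 8 9
a[i]:  8 7 2 5 3 4 6 9 1
dp:    1 1 1 2 2 3 4 5 1
max dp = 5, so deletions = 9 − 5 = 4.

4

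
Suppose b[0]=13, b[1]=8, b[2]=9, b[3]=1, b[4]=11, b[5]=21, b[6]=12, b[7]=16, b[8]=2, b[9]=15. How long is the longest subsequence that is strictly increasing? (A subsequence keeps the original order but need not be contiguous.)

Let dp[i] be the length of the longest such subsequence ending at index i:
i:      0  1  2  3  4  5  6  7  8  9
b[i]:  13  8  9  1 11 21 12 16  2 15
dp:     1  1  2  1  3  4  4  5  2  5
Maximum dp value is 5.

5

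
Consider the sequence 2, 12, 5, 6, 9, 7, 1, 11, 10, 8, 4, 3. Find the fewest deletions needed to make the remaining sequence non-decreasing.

7

Fewest deletions = n − (longest non-decreasing subsequence).
Patience tails:
2 → extends → [2]
12 → extends → [2, 12]
5 → replaces 12 → [2, 5]
6 → extends → [2, 5, 6]
9 → extends → [2, 5, 6, 9]
7 → replaces 9 → [2, 5, 6, 7]
1 → replaces 2 → [1, 5, 6, 7]
11 → extends → [1, 5, 6, 7, 11]
10 → replaces 11 → [1, 5, 6, 7, 10]
8 → replaces 10 → [1, 5, 6, 7, 8]
4 → replaces 5 → [1, 4, 6, 7, 8]
3 → replaces 4 → [1, 3, 6, 7, 8]
Longest non-decreasing subsequence has length 5, so deletions = 12 − 5 = 7.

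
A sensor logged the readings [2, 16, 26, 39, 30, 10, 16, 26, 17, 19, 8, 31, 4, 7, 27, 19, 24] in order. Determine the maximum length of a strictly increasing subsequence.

6

Let dp[i] be the length of the longest such subsequence ending at index i:
i:      1  2  3  4  5  6  7  8  9 10 11 12 13 14 15 16 17
a[i]:   2 16 26 39 30 10 16 26 17 19  8 31  4  7 27 19 24
dp:     1  2  3  4  4  2  3  4  4  5  2  6  2  3  6  5  6
Maximum dp value is 6.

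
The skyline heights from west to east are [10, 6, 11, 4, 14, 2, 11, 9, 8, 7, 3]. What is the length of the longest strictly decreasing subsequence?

6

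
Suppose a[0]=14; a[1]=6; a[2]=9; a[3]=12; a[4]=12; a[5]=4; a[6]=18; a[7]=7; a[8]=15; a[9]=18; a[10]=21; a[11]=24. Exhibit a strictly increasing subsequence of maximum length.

Patience tails give the LIS length; then backtrack through the dp parents:
14 → extends → [14]
6 → replaces 14 → [6]
9 → extends → [6, 9]
12 → extends → [6, 9, 12]
12 → already a tail → [6, 9, 12]
4 → replaces 6 → [4, 9, 12]
18 → extends → [4, 9, 12, 18]
7 → replaces 9 → [4, 7, 12, 18]
15 → replaces 18 → [4, 7, 12, 15]
18 → extends → [4, 7, 12, 15, 18]
21 → extends → [4, 7, 12, 15, 18, 21]
24 → extends → [4, 7, 12, 15, 18, 21, 24]
Length 7; one witness is 6, 9, 12, 15, 18, 21, 24.

6, 9, 12, 15, 18, 21, 24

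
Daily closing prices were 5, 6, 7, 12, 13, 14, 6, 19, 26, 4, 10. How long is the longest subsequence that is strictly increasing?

Track the smallest tail for each achievable length (strict):
5 → extends → [5]
6 → extends → [5, 6]
7 → extends → [5, 6, 7]
12 → extends → [5, 6, 7, 12]
13 → extends → [5, 6, 7, 12, 13]
14 → extends → [5, 6, 7, 12, 13, 14]
6 → already a tail → [5, 6, 7, 12, 13, 14]
19 → extends → [5, 6, 7, 12, 13, 14, 19]
26 → extends → [5, 6, 7, 12, 13, 14, 19, 26]
4 → replaces 5 → [4, 6, 7, 12, 13, 14, 19, 26]
10 → replaces 12 → [4, 6, 7, 10, 13, 14, 19, 26]
Eight tails, so the longest strictly increasing subsequence has length 8 (e.g. 5, 6, 7, 12, 13, 14, 19, 26).

8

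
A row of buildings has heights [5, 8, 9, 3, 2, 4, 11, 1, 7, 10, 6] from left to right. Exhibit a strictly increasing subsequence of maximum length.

Patience tails give the LIS length; then backtrack through the dp parents:
5 → extends → [5]
8 → extends → [5, 8]
9 → extends → [5, 8, 9]
3 → replaces 5 → [3, 8, 9]
2 → replaces 3 → [2, 8, 9]
4 → replaces 8 → [2, 4, 9]
11 → extends → [2, 4, 9, 11]
1 → replaces 2 → [1, 4, 9, 11]
7 → replaces 9 → [1, 4, 7, 11]
10 → replaces 11 → [1, 4, 7, 10]
6 → replaces 7 → [1, 4, 6, 10]
Length 4; one witness is 5, 8, 9, 11.

5, 8, 9, 11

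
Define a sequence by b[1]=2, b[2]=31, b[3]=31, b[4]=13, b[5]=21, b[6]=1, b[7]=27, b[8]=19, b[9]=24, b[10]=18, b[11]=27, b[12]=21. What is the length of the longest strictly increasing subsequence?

5

Track the smallest tail for each achievable length (strict):
2 → extends → [2]
31 → extends → [2, 31]
31 → already a tail → [2, 31]
13 → replaces 31 → [2, 13]
21 → extends → [2, 13, 21]
1 → replaces 2 → [1, 13, 21]
27 → extends → [1, 13, 21, 27]
19 → replaces 21 → [1, 13, 19, 27]
24 → replaces 27 → [1, 13, 19, 24]
18 → replaces 19 → [1, 13, 18, 24]
27 → extends → [1, 13, 18, 24, 27]
21 → replaces 24 → [1, 13, 18, 21, 27]
Five tails, so the longest strictly increasing subsequence has length 5 (e.g. 2, 13, 21, 24, 27).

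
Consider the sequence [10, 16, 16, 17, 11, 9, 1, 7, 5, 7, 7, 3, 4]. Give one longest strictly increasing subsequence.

10, 16, 17

Patience tails give the LIS length; then backtrack through the dp parents:
10 → extends → [10]
16 → extends → [10, 16]
16 → already a tail → [10, 16]
17 → extends → [10, 16, 17]
11 → replaces 16 → [10, 11, 17]
9 → replaces 10 → [9, 11, 17]
1 → replaces 9 → [1, 11, 17]
7 → replaces 11 → [1, 7, 17]
5 → replaces 7 → [1, 5, 17]
7 → replaces 17 → [1, 5, 7]
7 → already a tail → [1, 5, 7]
3 → replaces 5 → [1, 3, 7]
4 → replaces 7 → [1, 3, 4]
Length 3; one witness is 10, 16, 17.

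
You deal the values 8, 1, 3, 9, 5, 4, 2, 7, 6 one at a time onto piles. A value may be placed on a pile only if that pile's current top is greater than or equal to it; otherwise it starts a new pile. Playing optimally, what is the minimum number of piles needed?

4

Place each on the leftmost legal pile:
8 → new pile 1 (tops now [8])
1 → pile 1 (tops now [1])
3 → new pile 2 (tops now [1, 3])
9 → new pile 3 (tops now [1, 3, 9])
5 → pile 3 (tops now [1, 3, 5])
4 → pile 3 (tops now [1, 3, 4])
2 → pile 2 (tops now [1, 2, 4])
7 → new pile 4 (tops now [1, 2, 4, 7])
6 → pile 4 (tops now [1, 2, 4, 6])
Four piles.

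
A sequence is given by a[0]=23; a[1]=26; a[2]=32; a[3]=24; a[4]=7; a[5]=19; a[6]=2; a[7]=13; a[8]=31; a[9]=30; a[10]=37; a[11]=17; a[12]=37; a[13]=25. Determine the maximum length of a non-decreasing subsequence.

Let dp[i] be the length of the longest such subsequence ending at index i:
i:      0  1  2  3  4  5  6  7  8  9 10 11 12 13
a[i]:  23 26 32 24  7 19  2 13 31 30 37 17 37 25
dp:     1  2  3  2  1  2  1  2  3  3  4  3  5  4
Maximum dp value is 5.

5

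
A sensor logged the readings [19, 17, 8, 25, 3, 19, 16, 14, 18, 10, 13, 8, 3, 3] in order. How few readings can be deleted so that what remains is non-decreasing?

11

Fewest deletions = n − (longest non-decreasing subsequence).
i:      1  2  3  4  5  6  7  8  9 10 11 12 13 14
a[i]:  19 17  8 25  3 19 16 14 18 10 13  8  3  3
dp:     1  1  1  2  1  2  2  2  3  2  3  2  2  3
max dp = 3, so deletions = 14 − 3 = 11.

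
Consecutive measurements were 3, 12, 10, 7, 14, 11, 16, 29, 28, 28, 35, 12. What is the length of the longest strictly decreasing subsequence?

3

Let dp[i] be the longest strictly decreasing subsequence ending at i:
i:      1  2  3  4  5  6  7  8  9 10 11 12
a[i]:   3 12 10  7 14 11 16 29 28 28 35 12
dp:     1  1  2  3  1  2  1  1  2  2  1  3
Maximum is 3.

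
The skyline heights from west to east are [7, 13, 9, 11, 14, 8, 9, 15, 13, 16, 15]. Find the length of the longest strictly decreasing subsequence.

3

Negate each value so 'decreasing' becomes 'increasing', then run patience tails on the negated sequence:
-7 → extends → [-7]
-13 → replaces -7 → [-13]
-9 → extends → [-13, -9]
-11 → replaces -9 → [-13, -11]
-14 → replaces -13 → [-14, -11]
-8 → extends → [-14, -11, -8]
-9 → replaces -8 → [-14, -11, -9]
-15 → replaces -14 → [-15, -11, -9]
-13 → replaces -11 → [-15, -13, -9]
-16 → replaces -15 → [-16, -13, -9]
-15 → replaces -13 → [-16, -15, -9]
Three tails, so the longest strictly decreasing subsequence of the original has length 3.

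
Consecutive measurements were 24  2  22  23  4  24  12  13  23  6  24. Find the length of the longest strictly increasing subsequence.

Track the smallest tail for each achievable length (strict):
24 → extends → [24]
2 → replaces 24 → [2]
22 → extends → [2, 22]
23 → extends → [2, 22, 23]
4 → replaces 22 → [2, 4, 23]
24 → extends → [2, 4, 23, 24]
12 → replaces 23 → [2, 4, 12, 24]
13 → replaces 24 → [2, 4, 12, 13]
23 → extends → [2, 4, 12, 13, 23]
6 → replaces 12 → [2, 4, 6, 13, 23]
24 → extends → [2, 4, 6, 13, 23, 24]
Six tails, so the longest strictly increasing subsequence has length 6 (e.g. 2, 4, 12, 13, 23, 24).

6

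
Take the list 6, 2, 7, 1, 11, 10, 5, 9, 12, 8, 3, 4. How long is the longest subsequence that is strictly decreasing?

Negate each value so 'decreasing' becomes 'increasing', then run patience tails on the negated sequence:
-6 → extends → [-6]
-2 → extends → [-6, -2]
-7 → replaces -6 → [-7, -2]
-1 → extends → [-7, -2, -1]
-11 → replaces -7 → [-11, -2, -1]
-10 → replaces -2 → [-11, -10, -1]
-5 → replaces -1 → [-11, -10, -5]
-9 → replaces -5 → [-11, -10, -9]
-12 → replaces -11 → [-12, -10, -9]
-8 → extends → [-12, -10, -9, -8]
-3 → extends → [-12, -10, -9, -8, -3]
-4 → replaces -3 → [-12, -10, -9, -8, -4]
Five tails, so the longest strictly decreasing subsequence of the original has length 5.

5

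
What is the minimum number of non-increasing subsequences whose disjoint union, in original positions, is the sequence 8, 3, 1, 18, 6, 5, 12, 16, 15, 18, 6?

5

Place each on the leftmost legal pile:
8 → new pile 1 (tops now [8])
3 → pile 1 (tops now [3])
1 → pile 1 (tops now [1])
18 → new pile 2 (tops now [1, 18])
6 → pile 2 (tops now [1, 6])
5 → pile 2 (tops now [1, 5])
12 → new pile 3 (tops now [1, 5, 12])
16 → new pile 4 (tops now [1, 5, 12, 16])
15 → pile 4 (tops now [1, 5, 12, 15])
18 → new pile 5 (tops now [1, 5, 12, 15, 18])
6 → pile 3 (tops now [1, 5, 6, 15, 18])
Five piles.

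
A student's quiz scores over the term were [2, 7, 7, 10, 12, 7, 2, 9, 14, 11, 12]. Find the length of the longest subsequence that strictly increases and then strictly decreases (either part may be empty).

6

inc[i] = longest strictly increasing subsequence ending at i; dec[i] = longest strictly decreasing subsequence starting at i:
i:      1  2  3  4  5  6  7  8  9 10 11
a[i]:   2  7  7 10 12  7  2  9 14 11 12
inc:    1  2  2  3  4  2  1  3  5  4  5
dec:    1  2  2  3  3  2  1  1  2  1  1
Best peak at i=5 (value 12): inc=4, dec=3, length 4+3−1 = 6.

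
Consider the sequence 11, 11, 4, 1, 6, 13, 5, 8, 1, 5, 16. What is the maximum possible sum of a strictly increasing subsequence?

40

Let S[i] be the best sum of a strictly increasing subsequence ending at i:
i:      1  2  3  4  5  6  7  8  9 10 11
a[i]:  11 11  4  1  6 13  5  8  1  5 16
S:     11 11  4  1 10 24  9 18  1  9 40
Maximum is 40 (e.g. 11 + 13 + 16).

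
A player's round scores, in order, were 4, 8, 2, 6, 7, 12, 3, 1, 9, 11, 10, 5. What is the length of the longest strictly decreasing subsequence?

Negate each value so 'decreasing' becomes 'increasing', then run patience tails on the negated sequence:
-4 → extends → [-4]
-8 → replaces -4 → [-8]
-2 → extends → [-8, -2]
-6 → replaces -2 → [-8, -6]
-7 → replaces -6 → [-8, -7]
-12 → replaces -8 → [-12, -7]
-3 → extends → [-12, -7, -3]
-1 → extends → [-12, -7, -3, -1]
-9 → replaces -7 → [-12, -9, -3, -1]
-11 → replaces -9 → [-12, -11, -3, -1]
-10 → replaces -3 → [-12, -11, -10, -1]
-5 → replaces -1 → [-12, -11, -10, -5]
Four tails, so the longest strictly decreasing subsequence of the original has length 4.

4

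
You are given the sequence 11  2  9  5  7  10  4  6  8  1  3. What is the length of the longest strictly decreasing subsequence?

5

Negate each value so 'decreasing' becomes 'increasing', then run patience tails on the negated sequence:
-11 → extends → [-11]
-2 → extends → [-11, -2]
-9 → replaces -2 → [-11, -9]
-5 → extends → [-11, -9, -5]
-7 → replaces -5 → [-11, -9, -7]
-10 → replaces -9 → [-11, -10, -7]
-4 → extends → [-11, -10, -7, -4]
-6 → replaces -4 → [-11, -10, -7, -6]
-8 → replaces -7 → [-11, -10, -8, -6]
-1 → extends → [-11, -10, -8, -6, -1]
-3 → replaces -1 → [-11, -10, -8, -6, -3]
Five tails, so the longest strictly decreasing subsequence of the original has length 5.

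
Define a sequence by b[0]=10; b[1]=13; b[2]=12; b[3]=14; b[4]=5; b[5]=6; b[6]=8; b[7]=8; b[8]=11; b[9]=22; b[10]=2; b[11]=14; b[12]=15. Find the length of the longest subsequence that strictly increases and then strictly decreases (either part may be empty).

6

inc[i] = longest strictly increasing subsequence ending at i; dec[i] = longest strictly decreasing subsequence starting at i:
i:      0  1  2  3  4  5  6  7  8  9 10 11 12
b[i]:  10 13 12 14  5  6  8  8 11 22  2 14 15
inc:    1  2  2  3  1  2  3  3  4  5  1  5  6
dec:    3  4  3  3  2  2  2  2  2  2  1  1  1
Best peak at i=9 (value 22): inc=5, dec=2, length 5+2−1 = 6.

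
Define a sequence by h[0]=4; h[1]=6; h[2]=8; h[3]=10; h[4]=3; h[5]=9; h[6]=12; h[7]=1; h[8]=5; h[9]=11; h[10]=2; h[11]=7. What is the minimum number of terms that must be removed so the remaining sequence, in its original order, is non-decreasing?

Fewest deletions = n − (longest non-decreasing subsequence).
Patience tails:
4 → extends → [4]
6 → extends → [4, 6]
8 → extends → [4, 6, 8]
10 → extends → [4, 6, 8, 10]
3 → replaces 4 → [3, 6, 8, 10]
9 → replaces 10 → [3, 6, 8, 9]
12 → extends → [3, 6, 8, 9, 12]
1 → replaces 3 → [1, 6, 8, 9, 12]
5 → replaces 6 → [1, 5, 8, 9, 12]
11 → replaces 12 → [1, 5, 8, 9, 11]
2 → replaces 5 → [1, 2, 8, 9, 11]
7 → replaces 8 → [1, 2, 7, 9, 11]
Longest non-decreasing subsequence has length 5, so deletions = 12 − 5 = 7.

7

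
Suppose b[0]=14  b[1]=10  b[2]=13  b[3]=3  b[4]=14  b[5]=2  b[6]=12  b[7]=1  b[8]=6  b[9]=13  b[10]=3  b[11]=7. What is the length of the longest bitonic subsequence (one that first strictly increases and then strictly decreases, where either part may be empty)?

inc[i] = longest strictly increasing subsequence ending at i; dec[i] = longest strictly decreasing subsequence starting at i:
i:      0  1  2  3  4  5  6  7  8  9 10 11
b[i]:  14 10 13  3 14  2 12  1  6 13  3  7
inc:    1  1  2  1  3  1  2  1  2  3  2  3
dec:    5  4  4  3  4  2  3  1  2  2  1  1
Best peak at i=4 (value 14): inc=3, dec=4, length 3+4−1 = 6.

6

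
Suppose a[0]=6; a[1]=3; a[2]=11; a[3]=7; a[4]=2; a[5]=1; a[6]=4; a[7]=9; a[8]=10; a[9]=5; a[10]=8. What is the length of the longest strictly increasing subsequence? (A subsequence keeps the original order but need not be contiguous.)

Let dp[i] be the length of the longest such subsequence ending at index i:
i:      0  1  2  3  4  5  6  7  8  9 10
a[i]:   6  3 11  7  2  1  4  9 10  5  8
dp:     1  1  2  2  1  1  2  3  4  3  4
Maximum dp value is 4.

4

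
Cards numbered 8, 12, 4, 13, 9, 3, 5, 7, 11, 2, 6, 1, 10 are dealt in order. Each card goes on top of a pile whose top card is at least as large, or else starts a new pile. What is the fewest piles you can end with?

4

Place each on the leftmost legal pile:
8 → new pile 1 (tops now [8])
12 → new pile 2 (tops now [8, 12])
4 → pile 1 (tops now [4, 12])
13 → new pile 3 (tops now [4, 12, 13])
9 → pile 2 (tops now [4, 9, 13])
3 → pile 1 (tops now [3, 9, 13])
5 → pile 2 (tops now [3, 5, 13])
7 → pile 3 (tops now [3, 5, 7])
11 → new pile 4 (tops now [3, 5, 7, 11])
2 → pile 1 (tops now [2, 5, 7, 11])
6 → pile 3 (tops now [2, 5, 6, 11])
1 → pile 1 (tops now [1, 5, 6, 11])
10 → pile 4 (tops now [1, 5, 6, 10])
Four piles.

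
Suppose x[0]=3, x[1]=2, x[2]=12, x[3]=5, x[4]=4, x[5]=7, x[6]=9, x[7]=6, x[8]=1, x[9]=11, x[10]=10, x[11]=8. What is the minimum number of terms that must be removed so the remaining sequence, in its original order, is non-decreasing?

Fewest deletions = n − (longest non-decreasing subsequence).
i:      0  1  2  3  4  5  6  7  8  9 10 11
x[i]:   3  2 12  5  4  7  9  6  1 11 10  8
dp:     1  1  2  2  2  3  4  3  1  5  5  4
max dp = 5, so deletions = 12 − 5 = 7.

7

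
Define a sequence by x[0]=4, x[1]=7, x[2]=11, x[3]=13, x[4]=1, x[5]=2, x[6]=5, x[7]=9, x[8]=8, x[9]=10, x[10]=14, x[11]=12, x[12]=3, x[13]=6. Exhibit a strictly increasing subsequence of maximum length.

Patience tails give the LIS length; then backtrack through the dp parents:
4 → extends → [4]
7 → extends → [4, 7]
11 → extends → [4, 7, 11]
13 → extends → [4, 7, 11, 13]
1 → replaces 4 → [1, 7, 11, 13]
2 → replaces 7 → [1, 2, 11, 13]
5 → replaces 11 → [1, 2, 5, 13]
9 → replaces 13 → [1, 2, 5, 9]
8 → replaces 9 → [1, 2, 5, 8]
10 → extends → [1, 2, 5, 8, 10]
14 → extends → [1, 2, 5, 8, 10, 14]
12 → replaces 14 → [1, 2, 5, 8, 10, 12]
3 → replaces 5 → [1, 2, 3, 8, 10, 12]
6 → replaces 8 → [1, 2, 3, 6, 10, 12]
Length 6; one witness is 1, 2, 5, 9, 10, 14.

1, 2, 5, 9, 10, 14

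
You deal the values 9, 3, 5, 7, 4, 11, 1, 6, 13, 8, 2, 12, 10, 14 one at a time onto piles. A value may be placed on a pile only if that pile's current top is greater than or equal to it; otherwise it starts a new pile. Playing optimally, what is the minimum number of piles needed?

6

Place each on the leftmost legal pile:
9 → new pile 1 (tops now [9])
3 → pile 1 (tops now [3])
5 → new pile 2 (tops now [3, 5])
7 → new pile 3 (tops now [3, 5, 7])
4 → pile 2 (tops now [3, 4, 7])
11 → new pile 4 (tops now [3, 4, 7, 11])
1 → pile 1 (tops now [1, 4, 7, 11])
6 → pile 3 (tops now [1, 4, 6, 11])
13 → new pile 5 (tops now [1, 4, 6, 11, 13])
8 → pile 4 (tops now [1, 4, 6, 8, 13])
2 → pile 2 (tops now [1, 2, 6, 8, 13])
12 → pile 5 (tops now [1, 2, 6, 8, 12])
10 → pile 5 (tops now [1, 2, 6, 8, 10])
14 → new pile 6 (tops now [1, 2, 6, 8, 10, 14])
Six piles.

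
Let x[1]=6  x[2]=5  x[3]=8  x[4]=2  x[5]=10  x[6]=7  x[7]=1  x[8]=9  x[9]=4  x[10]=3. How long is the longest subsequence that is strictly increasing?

Track the smallest tail for each achievable length (strict):
6 → extends → [6]
5 → replaces 6 → [5]
8 → extends → [5, 8]
2 → replaces 5 → [2, 8]
10 → extends → [2, 8, 10]
7 → replaces 8 → [2, 7, 10]
1 → replaces 2 → [1, 7, 10]
9 → replaces 10 → [1, 7, 9]
4 → replaces 7 → [1, 4, 9]
3 → replaces 4 → [1, 3, 9]
Three tails, so the longest strictly increasing subsequence has length 3 (e.g. 6, 8, 10).

3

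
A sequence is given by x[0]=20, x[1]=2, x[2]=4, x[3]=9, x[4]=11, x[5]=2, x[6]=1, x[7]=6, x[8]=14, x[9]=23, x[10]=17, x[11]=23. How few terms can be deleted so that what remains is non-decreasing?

Fewest deletions = n − (longest non-decreasing subsequence).
i:      0  1  2  3  4  5  6  7  8  9 10 11
x[i]:  20  2  4  9 11  2  1  6 14 23 17 23
dp:     1  1  2  3  4  2  1  3  5  6  6  7
max dp = 7, so deletions = 12 − 7 = 5.

5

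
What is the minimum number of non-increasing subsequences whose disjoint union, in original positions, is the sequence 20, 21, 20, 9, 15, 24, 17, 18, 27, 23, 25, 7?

6

Place each on the leftmost legal pile:
20 → new pile 1 (tops now [20])
21 → new pile 2 (tops now [20, 21])
20 → pile 1 (tops now [20, 21])
9 → pile 1 (tops now [9, 21])
15 → pile 2 (tops now [9, 15])
24 → new pile 3 (tops now [9, 15, 24])
17 → pile 3 (tops now [9, 15, 17])
18 → new pile 4 (tops now [9, 15, 17, 18])
27 → new pile 5 (tops now [9, 15, 17, 18, 27])
23 → pile 5 (tops now [9, 15, 17, 18, 23])
25 → new pile 6 (tops now [9, 15, 17, 18, 23, 25])
7 → pile 1 (tops now [7, 15, 17, 18, 23, 25])
Six piles.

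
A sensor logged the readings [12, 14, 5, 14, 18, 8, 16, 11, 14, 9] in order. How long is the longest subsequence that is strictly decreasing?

4

Negate each value so 'decreasing' becomes 'increasing', then run patience tails on the negated sequence:
-12 → extends → [-12]
-14 → replaces -12 → [-14]
-5 → extends → [-14, -5]
-14 → already a tail → [-14, -5]
-18 → replaces -14 → [-18, -5]
-8 → replaces -5 → [-18, -8]
-16 → replaces -8 → [-18, -16]
-11 → extends → [-18, -16, -11]
-14 → replaces -11 → [-18, -16, -14]
-9 → extends → [-18, -16, -14, -9]
Four tails, so the longest strictly decreasing subsequence of the original has length 4.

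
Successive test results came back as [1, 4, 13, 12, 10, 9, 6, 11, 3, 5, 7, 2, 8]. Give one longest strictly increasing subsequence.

Patience tails give the LIS length; then backtrack through the dp parents:
1 → extends → [1]
4 → extends → [1, 4]
13 → extends → [1, 4, 13]
12 → replaces 13 → [1, 4, 12]
10 → replaces 12 → [1, 4, 10]
9 → replaces 10 → [1, 4, 9]
6 → replaces 9 → [1, 4, 6]
11 → extends → [1, 4, 6, 11]
3 → replaces 4 → [1, 3, 6, 11]
5 → replaces 6 → [1, 3, 5, 11]
7 → replaces 11 → [1, 3, 5, 7]
2 → replaces 3 → [1, 2, 5, 7]
8 → extends → [1, 2, 5, 7, 8]
Length 5; one witness is 1, 4, 6, 7, 8.

1, 4, 6, 7, 8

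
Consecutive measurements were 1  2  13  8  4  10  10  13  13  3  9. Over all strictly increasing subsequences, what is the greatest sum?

34

Let S[i] be the best sum of a strictly increasing subsequence ending at i:
i:      1  2  3  4  5  6  7  8  9 10 11
a[i]:   1  2 13  8  4 10 10 13 13  3  9
S:      1  3 16 11  7 21 21 34 34  6 20
Maximum is 34 (e.g. 1 + 2 + 8 + 10 + 13).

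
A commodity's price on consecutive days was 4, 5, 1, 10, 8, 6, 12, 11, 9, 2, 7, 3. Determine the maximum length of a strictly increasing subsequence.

Track the smallest tail for each achievable length (strict):
4 → extends → [4]
5 → extends → [4, 5]
1 → replaces 4 → [1, 5]
10 → extends → [1, 5, 10]
8 → replaces 10 → [1, 5, 8]
6 → replaces 8 → [1, 5, 6]
12 → extends → [1, 5, 6, 12]
11 → replaces 12 → [1, 5, 6, 11]
9 → replaces 11 → [1, 5, 6, 9]
2 → replaces 5 → [1, 2, 6, 9]
7 → replaces 9 → [1, 2, 6, 7]
3 → replaces 6 → [1, 2, 3, 7]
Four tails, so the longest strictly increasing subsequence has length 4 (e.g. 4, 5, 10, 12).

4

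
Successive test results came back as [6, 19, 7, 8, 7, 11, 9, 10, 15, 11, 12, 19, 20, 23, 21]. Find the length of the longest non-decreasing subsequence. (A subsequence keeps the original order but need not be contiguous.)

Track the smallest tail for each achievable length (allowing ties):
6 → extends → [6]
19 → extends → [6, 19]
7 → replaces 19 → [6, 7]
8 → extends → [6, 7, 8]
7 → replaces 8 → [6, 7, 7]
11 → extends → [6, 7, 7, 11]
9 → replaces 11 → [6, 7, 7, 9]
10 → extends → [6, 7, 7, 9, 10]
15 → extends → [6, 7, 7, 9, 10, 15]
11 → replaces 15 → [6, 7, 7, 9, 10, 11]
12 → extends → [6, 7, 7, 9, 10, 11, 12]
19 → extends → [6, 7, 7, 9, 10, 11, 12, 19]
20 → extends → [6, 7, 7, 9, 10, 11, 12, 19, 20]
23 → extends → [6, 7, 7, 9, 10, 11, 12, 19, 20, 23]
21 → replaces 23 → [6, 7, 7, 9, 10, 11, 12, 19, 20, 21]
Ten tails, so the longest non-decreasing subsequence has length 10 (e.g. 6, 7, 8, 9, 10, 11, 12, 19, 20, 23).

10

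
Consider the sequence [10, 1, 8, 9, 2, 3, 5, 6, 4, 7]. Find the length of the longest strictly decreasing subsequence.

Let dp[i] be the longest strictly decreasing subsequence ending at i:
i:      1  2  3  4  5  6  7  8  9 10
a[i]:  10  1  8  9  2  3  5  6  4  7
dp:     1  2  2  2  3  3  3  3  4  3
Maximum is 4.

4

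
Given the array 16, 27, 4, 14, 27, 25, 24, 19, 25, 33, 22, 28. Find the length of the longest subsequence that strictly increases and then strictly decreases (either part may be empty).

inc[i] = longest strictly increasing subsequence ending at i; dec[i] = longest strictly decreasing subsequence starting at i:
i:      1  2  3  4  5  6  7  8  9 10 11 12
a[i]:  16 27  4 14 27 25 24 19 25 33 22 28
inc:    1  2  1  2  3  3  3  3  4  5  4  5
dec:    2  4  1  1  4  3  2  1  2  2  1  1
Best peak at i=5 (value 27): inc=3, dec=4, length 3+4−1 = 6.

6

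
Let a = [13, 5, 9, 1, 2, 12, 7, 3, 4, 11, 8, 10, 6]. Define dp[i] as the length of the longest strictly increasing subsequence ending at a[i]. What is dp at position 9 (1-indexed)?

dp[i] = 1 + max{dp[j] : j<i, a[j]<a[i]} (or 1 if no such j):
i:      1  2  3  4  5  6  7  8  9 10 11 12 13
a[i]:  13  5  9  1  2 12  7  3  4 11  8 10  6
dp:     1  1  2  1  2  3  3  3  4  5  5  6  5
At index 9 the value is 4.

4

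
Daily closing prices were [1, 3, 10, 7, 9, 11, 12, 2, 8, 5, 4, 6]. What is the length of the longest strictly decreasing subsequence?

5

Negate each value so 'decreasing' becomes 'increasing', then run patience tails on the negated sequence:
-1 → extends → [-1]
-3 → replaces -1 → [-3]
-10 → replaces -3 → [-10]
-7 → extends → [-10, -7]
-9 → replaces -7 → [-10, -9]
-11 → replaces -10 → [-11, -9]
-12 → replaces -11 → [-12, -9]
-2 → extends → [-12, -9, -2]
-8 → replaces -2 → [-12, -9, -8]
-5 → extends → [-12, -9, -8, -5]
-4 → extends → [-12, -9, -8, -5, -4]
-6 → replaces -5 → [-12, -9, -8, -6, -4]
Five tails, so the longest strictly decreasing subsequence of the original has length 5.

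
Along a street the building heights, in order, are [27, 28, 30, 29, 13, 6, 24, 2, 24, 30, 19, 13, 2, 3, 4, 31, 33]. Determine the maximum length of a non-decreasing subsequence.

6

Track the smallest tail for each achievable length (allowing ties):
27 → extends → [27]
28 → extends → [27, 28]
30 → extends → [27, 28, 30]
29 → replaces 30 → [27, 28, 29]
13 → replaces 27 → [13, 28, 29]
6 → replaces 13 → [6, 28, 29]
24 → replaces 28 → [6, 24, 29]
2 → replaces 6 → [2, 24, 29]
24 → replaces 29 → [2, 24, 24]
30 → extends → [2, 24, 24, 30]
19 → replaces 24 → [2, 19, 24, 30]
13 → replaces 19 → [2, 13, 24, 30]
2 → replaces 13 → [2, 2, 24, 30]
3 → replaces 24 → [2, 2, 3, 30]
4 → replaces 30 → [2, 2, 3, 4]
31 → extends → [2, 2, 3, 4, 31]
33 → extends → [2, 2, 3, 4, 31, 33]
Six tails, so the longest non-decreasing subsequence has length 6 (e.g. 27, 28, 30, 30, 31, 33).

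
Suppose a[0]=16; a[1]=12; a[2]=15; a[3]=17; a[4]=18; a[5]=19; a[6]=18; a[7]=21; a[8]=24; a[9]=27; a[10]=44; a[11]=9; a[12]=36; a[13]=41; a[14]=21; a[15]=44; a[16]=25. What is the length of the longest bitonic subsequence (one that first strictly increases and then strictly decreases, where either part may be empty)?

inc[i] = longest strictly increasing subsequence ending at i; dec[i] = longest strictly decreasing subsequence starting at i:
i:      0  1  2  3  4  5  6  7  8  9 10 11 12 13 14 15 16
a[i]:  16 12 15 17 18 19 18 21 24 27 44  9 36 41 21 44 25
inc:    1  1  2  3  4  5  4  6  7  8  9  1  9 10  6 11  8
dec:    3  2  2  2  2  3  2  2  2  2  3  1  2  2  1  2  1
Best peak at i=15 (value 44): inc=11, dec=2, length 11+2−1 = 12.

12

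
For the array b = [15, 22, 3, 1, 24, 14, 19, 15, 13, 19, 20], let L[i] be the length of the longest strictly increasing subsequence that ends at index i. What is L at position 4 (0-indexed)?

dp[i] = 1 + max{dp[j] : j<i, b[j]<b[i]} (or 1 if no such j):
i:      0  1  2  3  4  5  6  7  8  9 10
b[i]:  15 22  3  1 24 14 19 15 13 19 20
dp:     1  2  1  1  3  2  3  3  2  4  5
At index 4 the value is 3.

3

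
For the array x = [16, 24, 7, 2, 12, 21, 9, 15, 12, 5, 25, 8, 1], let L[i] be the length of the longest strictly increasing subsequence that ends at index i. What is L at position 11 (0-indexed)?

dp[i] = 1 + max{dp[j] : j<i, x[j]<x[i]} (or 1 if no such j):
i:      0  1  2  3  4  5  6  7  8  9 10 11 12
x[i]:  16 24  7  2 12 21  9 15 12  5 25  8  1
dp:     1  2  1  1  2  3  2  3  3  2  4  3  1
At index 11 the value is 3.

3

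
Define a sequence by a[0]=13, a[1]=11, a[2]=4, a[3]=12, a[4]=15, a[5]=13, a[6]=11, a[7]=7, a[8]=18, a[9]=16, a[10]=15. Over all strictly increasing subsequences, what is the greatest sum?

Let S[i] be the best sum of a strictly increasing subsequence ending at i:
i:      0  1  2  3  4  5  6  7  8  9 10
a[i]:  13 11  4 12 15 13 11  7 18 16 15
S:     13 11  4 23 38 36 15 11 56 54 51
Maximum is 56 (e.g. 11 + 12 + 15 + 18).

56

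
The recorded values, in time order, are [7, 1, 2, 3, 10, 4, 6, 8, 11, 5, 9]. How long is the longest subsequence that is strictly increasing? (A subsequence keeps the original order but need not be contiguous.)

7

Let dp[i] be the length of the longest such subsequence ending at index i:
i:      1  2  3  4  5  6  7  8  9 10 11
a[i]:   7  1  2  3 10  4  6  8 11  5  9
dp:     1  1  2  3  4  4  5  6  7  5  7
Maximum dp value is 7.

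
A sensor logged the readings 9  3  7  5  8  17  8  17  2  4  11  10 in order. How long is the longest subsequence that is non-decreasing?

Let dp[i] be the length of the longest such subsequence ending at index i:
i:      1  2  3  4  5  6  7  8  9 10 11 12
a[i]:   9  3  7  5  8 17  8 17  2  4 11 10
dp:     1  1  2  2  3  4  4  5  1  2  5  5
Maximum dp value is 5.

5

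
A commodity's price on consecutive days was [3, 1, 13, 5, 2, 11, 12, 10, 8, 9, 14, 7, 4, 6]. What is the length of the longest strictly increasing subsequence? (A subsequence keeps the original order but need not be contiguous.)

5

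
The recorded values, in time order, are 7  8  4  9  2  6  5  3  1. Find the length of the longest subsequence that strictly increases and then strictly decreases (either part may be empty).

7

inc[i] = longest strictly increasing subsequence ending at i; dec[i] = longest strictly decreasing subsequence starting at i:
i:     1 2 3 4 5 6 7 8 9
a[i]:  7 8 4 9 2 6 5 3 1
inc:   1 2 1 3 1 2 2 2 1
dec:   5 5 3 5 2 4 3 2 1
Best peak at i=4 (value 9): inc=3, dec=5, length 3+5−1 = 7.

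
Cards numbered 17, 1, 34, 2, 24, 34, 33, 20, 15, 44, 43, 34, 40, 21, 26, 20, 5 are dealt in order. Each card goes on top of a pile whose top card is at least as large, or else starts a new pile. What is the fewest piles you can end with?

The minimum number of non-increasing subsequences covering a sequence equals the length of its longest strictly increasing subsequence.
LIS length is 6 (e.g. 1, 2, 24, 33, 34, 40), so 6 piles are needed.

6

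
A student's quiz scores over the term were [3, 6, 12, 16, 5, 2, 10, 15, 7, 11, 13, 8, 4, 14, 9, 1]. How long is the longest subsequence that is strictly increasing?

6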